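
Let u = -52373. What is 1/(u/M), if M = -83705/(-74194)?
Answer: -83705/3885762362 ≈ -2.1541e-5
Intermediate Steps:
M = 83705/74194 (M = -83705*(-1/74194) = 83705/74194 ≈ 1.1282)
1/(u/M) = 1/(-52373/83705/74194) = 1/(-52373*74194/83705) = 1/(-3885762362/83705) = -83705/3885762362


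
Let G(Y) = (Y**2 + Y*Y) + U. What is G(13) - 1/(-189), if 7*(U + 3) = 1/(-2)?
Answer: 126605/378 ≈ 334.93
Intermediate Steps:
U = -43/14 (U = -3 + (1/7)/(-2) = -3 + (1/7)*(-1/2) = -3 - 1/14 = -43/14 ≈ -3.0714)
G(Y) = -43/14 + 2*Y**2 (G(Y) = (Y**2 + Y*Y) - 43/14 = (Y**2 + Y**2) - 43/14 = 2*Y**2 - 43/14 = -43/14 + 2*Y**2)
G(13) - 1/(-189) = (-43/14 + 2*13**2) - 1/(-189) = (-43/14 + 2*169) - 1*(-1/189) = (-43/14 + 338) + 1/189 = 4689/14 + 1/189 = 126605/378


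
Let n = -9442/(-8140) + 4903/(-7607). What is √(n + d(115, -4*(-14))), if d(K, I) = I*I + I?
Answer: √3060191845868663330/30960490 ≈ 56.502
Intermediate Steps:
n = 15957437/30960490 (n = -9442*(-1/8140) + 4903*(-1/7607) = 4721/4070 - 4903/7607 = 15957437/30960490 ≈ 0.51541)
d(K, I) = I + I² (d(K, I) = I² + I = I + I²)
√(n + d(115, -4*(-14))) = √(15957437/30960490 + (-4*(-14))*(1 - 4*(-14))) = √(15957437/30960490 + 56*(1 + 56)) = √(15957437/30960490 + 56*57) = √(15957437/30960490 + 3192) = √(98841841517/30960490) = √3060191845868663330/30960490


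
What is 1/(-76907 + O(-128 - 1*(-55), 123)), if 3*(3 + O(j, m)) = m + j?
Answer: -3/230680 ≈ -1.3005e-5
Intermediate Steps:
O(j, m) = -3 + j/3 + m/3 (O(j, m) = -3 + (m + j)/3 = -3 + (j + m)/3 = -3 + (j/3 + m/3) = -3 + j/3 + m/3)
1/(-76907 + O(-128 - 1*(-55), 123)) = 1/(-76907 + (-3 + (-128 - 1*(-55))/3 + (⅓)*123)) = 1/(-76907 + (-3 + (-128 + 55)/3 + 41)) = 1/(-76907 + (-3 + (⅓)*(-73) + 41)) = 1/(-76907 + (-3 - 73/3 + 41)) = 1/(-76907 + 41/3) = 1/(-230680/3) = -3/230680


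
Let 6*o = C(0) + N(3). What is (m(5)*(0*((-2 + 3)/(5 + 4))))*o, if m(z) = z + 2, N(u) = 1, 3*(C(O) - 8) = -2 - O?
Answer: 0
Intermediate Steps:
C(O) = 22/3 - O/3 (C(O) = 8 + (-2 - O)/3 = 8 + (-⅔ - O/3) = 22/3 - O/3)
o = 25/18 (o = ((22/3 - ⅓*0) + 1)/6 = ((22/3 + 0) + 1)/6 = (22/3 + 1)/6 = (⅙)*(25/3) = 25/18 ≈ 1.3889)
m(z) = 2 + z
(m(5)*(0*((-2 + 3)/(5 + 4))))*o = ((2 + 5)*(0*((-2 + 3)/(5 + 4))))*(25/18) = (7*(0*(1/9)))*(25/18) = (7*(0*(1*(⅑))))*(25/18) = (7*(0*(⅑)))*(25/18) = (7*0)*(25/18) = 0*(25/18) = 0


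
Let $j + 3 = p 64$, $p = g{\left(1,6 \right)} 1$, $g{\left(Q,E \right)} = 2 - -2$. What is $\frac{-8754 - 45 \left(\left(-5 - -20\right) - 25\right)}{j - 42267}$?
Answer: $\frac{4152}{21007} \approx 0.19765$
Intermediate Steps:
$g{\left(Q,E \right)} = 4$ ($g{\left(Q,E \right)} = 2 + 2 = 4$)
$p = 4$ ($p = 4 \cdot 1 = 4$)
$j = 253$ ($j = -3 + 4 \cdot 64 = -3 + 256 = 253$)
$\frac{-8754 - 45 \left(\left(-5 - -20\right) - 25\right)}{j - 42267} = \frac{-8754 - 45 \left(\left(-5 - -20\right) - 25\right)}{253 - 42267} = \frac{-8754 - 45 \left(\left(-5 + 20\right) - 25\right)}{-42014} = \left(-8754 - 45 \left(15 - 25\right)\right) \left(- \frac{1}{42014}\right) = \left(-8754 - -450\right) \left(- \frac{1}{42014}\right) = \left(-8754 + 450\right) \left(- \frac{1}{42014}\right) = \left(-8304\right) \left(- \frac{1}{42014}\right) = \frac{4152}{21007}$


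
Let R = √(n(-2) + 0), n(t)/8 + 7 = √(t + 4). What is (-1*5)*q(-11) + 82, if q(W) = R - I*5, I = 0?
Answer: 82 - 10*√(-14 + 2*√2) ≈ 82.0 - 33.424*I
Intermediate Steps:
n(t) = -56 + 8*√(4 + t) (n(t) = -56 + 8*√(t + 4) = -56 + 8*√(4 + t))
R = √(-56 + 8*√2) (R = √((-56 + 8*√(4 - 2)) + 0) = √((-56 + 8*√2) + 0) = √(-56 + 8*√2) ≈ 6.6848*I)
q(W) = 2*√(-14 + 2*√2) (q(W) = 2*√(-14 + 2*√2) - 0*5 = 2*√(-14 + 2*√2) - 1*0 = 2*√(-14 + 2*√2) + 0 = 2*√(-14 + 2*√2))
(-1*5)*q(-11) + 82 = (-1*5)*(2*√(-14 + 2*√2)) + 82 = -10*√(-14 + 2*√2) + 82 = 82 - 10*√(-14 + 2*√2)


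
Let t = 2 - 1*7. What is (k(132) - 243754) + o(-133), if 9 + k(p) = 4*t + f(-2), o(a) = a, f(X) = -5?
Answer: -243921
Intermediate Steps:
t = -5 (t = 2 - 7 = -5)
k(p) = -34 (k(p) = -9 + (4*(-5) - 5) = -9 + (-20 - 5) = -9 - 25 = -34)
(k(132) - 243754) + o(-133) = (-34 - 243754) - 133 = -243788 - 133 = -243921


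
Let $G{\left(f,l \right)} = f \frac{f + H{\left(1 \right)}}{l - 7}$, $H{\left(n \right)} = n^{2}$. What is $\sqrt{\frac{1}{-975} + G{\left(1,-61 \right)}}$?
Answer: $\frac{i \sqrt{1337934}}{6630} \approx 0.17446 i$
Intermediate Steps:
$G{\left(f,l \right)} = \frac{f \left(1 + f\right)}{-7 + l}$ ($G{\left(f,l \right)} = f \frac{f + 1^{2}}{l - 7} = f \frac{f + 1}{-7 + l} = f \frac{1 + f}{-7 + l} = \frac{f \left(1 + f\right)}{-7 + l}$)
$\sqrt{\frac{1}{-975} + G{\left(1,-61 \right)}} = \sqrt{\frac{1}{-975} + 1 \frac{1}{-7 - 61} \left(1 + 1\right)} = \sqrt{- \frac{1}{975} + 1 \frac{1}{-68} \cdot 2} = \sqrt{- \frac{1}{975} + 1 \left(- \frac{1}{68}\right) 2} = \sqrt{- \frac{1}{975} - \frac{1}{34}} = \sqrt{- \frac{1009}{33150}} = \frac{i \sqrt{1337934}}{6630}$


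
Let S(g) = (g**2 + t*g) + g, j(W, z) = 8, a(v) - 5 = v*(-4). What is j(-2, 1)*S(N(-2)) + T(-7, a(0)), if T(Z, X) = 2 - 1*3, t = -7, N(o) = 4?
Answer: -65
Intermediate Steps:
a(v) = 5 - 4*v (a(v) = 5 + v*(-4) = 5 - 4*v)
T(Z, X) = -1 (T(Z, X) = 2 - 3 = -1)
S(g) = g**2 - 6*g (S(g) = (g**2 - 7*g) + g = g**2 - 6*g)
j(-2, 1)*S(N(-2)) + T(-7, a(0)) = 8*(4*(-6 + 4)) - 1 = 8*(4*(-2)) - 1 = 8*(-8) - 1 = -64 - 1 = -65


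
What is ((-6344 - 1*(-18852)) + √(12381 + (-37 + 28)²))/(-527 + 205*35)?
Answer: 3127/1662 + √12462/6648 ≈ 1.8983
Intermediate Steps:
((-6344 - 1*(-18852)) + √(12381 + (-37 + 28)²))/(-527 + 205*35) = ((-6344 + 18852) + √(12381 + (-9)²))/(-527 + 7175) = (12508 + √(12381 + 81))/6648 = (12508 + √12462)*(1/6648) = 3127/1662 + √12462/6648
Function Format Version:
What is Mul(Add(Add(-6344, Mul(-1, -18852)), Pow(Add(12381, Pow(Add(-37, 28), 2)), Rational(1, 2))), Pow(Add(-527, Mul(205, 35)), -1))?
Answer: Add(Rational(3127, 1662), Mul(Rational(1, 6648), Pow(12462, Rational(1, 2)))) ≈ 1.8983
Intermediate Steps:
Mul(Add(Add(-6344, Mul(-1, -18852)), Pow(Add(12381, Pow(Add(-37, 28), 2)), Rational(1, 2))), Pow(Add(-527, Mul(205, 35)), -1)) = Mul(Add(Add(-6344, 18852), Pow(Add(12381, Pow(-9, 2)), Rational(1, 2))), Pow(Add(-527, 7175), -1)) = Mul(Add(12508, Pow(Add(12381, 81), Rational(1, 2))), Pow(6648, -1)) = Mul(Add(12508, Pow(12462, Rational(1, 2))), Rational(1, 6648)) = Add(Rational(3127, 1662), Mul(Rational(1, 6648), Pow(12462, Rational(1, 2))))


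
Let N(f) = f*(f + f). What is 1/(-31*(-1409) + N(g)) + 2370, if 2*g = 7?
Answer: 207154592/87407 ≈ 2370.0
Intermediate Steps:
g = 7/2 (g = (½)*7 = 7/2 ≈ 3.5000)
N(f) = 2*f² (N(f) = f*(2*f) = 2*f²)
1/(-31*(-1409) + N(g)) + 2370 = 1/(-31*(-1409) + 2*(7/2)²) + 2370 = 1/(43679 + 2*(49/4)) + 2370 = 1/(43679 + 49/2) + 2370 = 1/(87407/2) + 2370 = 2/87407 + 2370 = 207154592/87407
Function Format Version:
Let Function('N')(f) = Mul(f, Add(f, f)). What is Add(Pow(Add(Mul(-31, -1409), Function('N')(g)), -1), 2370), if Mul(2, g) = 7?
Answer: Rational(207154592, 87407) ≈ 2370.0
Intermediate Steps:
g = Rational(7, 2) (g = Mul(Rational(1, 2), 7) = Rational(7, 2) ≈ 3.5000)
Function('N')(f) = Mul(2, Pow(f, 2)) (Function('N')(f) = Mul(f, Mul(2, f)) = Mul(2, Pow(f, 2)))
Add(Pow(Add(Mul(-31, -1409), Function('N')(g)), -1), 2370) = Add(Pow(Add(Mul(-31, -1409), Mul(2, Pow(Rational(7, 2), 2))), -1), 2370) = Add(Pow(Add(43679, Mul(2, Rational(49, 4))), -1), 2370) = Add(Pow(Add(43679, Rational(49, 2)), -1), 2370) = Add(Pow(Rational(87407, 2), -1), 2370) = Add(Rational(2, 87407), 2370) = Rational(207154592, 87407)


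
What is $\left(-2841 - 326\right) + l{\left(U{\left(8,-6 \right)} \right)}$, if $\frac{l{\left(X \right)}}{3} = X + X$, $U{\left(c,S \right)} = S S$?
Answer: $-2951$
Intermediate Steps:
$U{\left(c,S \right)} = S^{2}$
$l{\left(X \right)} = 6 X$ ($l{\left(X \right)} = 3 \left(X + X\right) = 3 \cdot 2 X = 6 X$)
$\left(-2841 - 326\right) + l{\left(U{\left(8,-6 \right)} \right)} = \left(-2841 - 326\right) + 6 \left(-6\right)^{2} = -3167 + 6 \cdot 36 = -3167 + 216 = -2951$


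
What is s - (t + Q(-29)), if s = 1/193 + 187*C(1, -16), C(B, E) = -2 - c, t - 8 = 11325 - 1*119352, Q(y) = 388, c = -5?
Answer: 20881057/193 ≈ 1.0819e+5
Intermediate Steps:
t = -108019 (t = 8 + (11325 - 1*119352) = 8 + (11325 - 119352) = 8 - 108027 = -108019)
C(B, E) = 3 (C(B, E) = -2 - 1*(-5) = -2 + 5 = 3)
s = 108274/193 (s = 1/193 + 187*3 = 1/193 + 561 = 108274/193 ≈ 561.00)
s - (t + Q(-29)) = 108274/193 - (-108019 + 388) = 108274/193 - 1*(-107631) = 108274/193 + 107631 = 20881057/193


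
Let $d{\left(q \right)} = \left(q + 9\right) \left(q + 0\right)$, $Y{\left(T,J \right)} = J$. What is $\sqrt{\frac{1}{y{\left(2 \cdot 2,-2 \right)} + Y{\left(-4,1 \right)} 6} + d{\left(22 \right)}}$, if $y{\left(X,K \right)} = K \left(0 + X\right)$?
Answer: $\frac{\sqrt{2726}}{2} \approx 26.106$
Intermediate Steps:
$y{\left(X,K \right)} = K X$
$d{\left(q \right)} = q \left(9 + q\right)$ ($d{\left(q \right)} = \left(9 + q\right) q = q \left(9 + q\right)$)
$\sqrt{\frac{1}{y{\left(2 \cdot 2,-2 \right)} + Y{\left(-4,1 \right)} 6} + d{\left(22 \right)}} = \sqrt{\frac{1}{- 2 \cdot 2 \cdot 2 + 1 \cdot 6} + 22 \left(9 + 22\right)} = \sqrt{\frac{1}{\left(-2\right) 4 + 6} + 22 \cdot 31} = \sqrt{\frac{1}{-8 + 6} + 682} = \sqrt{\frac{1}{-2} + 682} = \sqrt{- \frac{1}{2} + 682} = \sqrt{\frac{1363}{2}} = \frac{\sqrt{2726}}{2}$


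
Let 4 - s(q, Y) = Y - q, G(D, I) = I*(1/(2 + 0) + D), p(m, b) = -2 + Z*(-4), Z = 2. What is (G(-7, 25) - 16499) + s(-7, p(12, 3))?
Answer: -33309/2 ≈ -16655.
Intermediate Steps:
p(m, b) = -10 (p(m, b) = -2 + 2*(-4) = -2 - 8 = -10)
G(D, I) = I*(½ + D) (G(D, I) = I*(1/2 + D) = I*(½ + D))
s(q, Y) = 4 + q - Y (s(q, Y) = 4 - (Y - q) = 4 + (q - Y) = 4 + q - Y)
(G(-7, 25) - 16499) + s(-7, p(12, 3)) = (25*(½ - 7) - 16499) + (4 - 7 - 1*(-10)) = (25*(-13/2) - 16499) + (4 - 7 + 10) = (-325/2 - 16499) + 7 = -33323/2 + 7 = -33309/2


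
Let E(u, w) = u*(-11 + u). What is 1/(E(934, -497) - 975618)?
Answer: -1/113536 ≈ -8.8078e-6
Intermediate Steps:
1/(E(934, -497) - 975618) = 1/(934*(-11 + 934) - 975618) = 1/(934*923 - 975618) = 1/(862082 - 975618) = 1/(-113536) = -1/113536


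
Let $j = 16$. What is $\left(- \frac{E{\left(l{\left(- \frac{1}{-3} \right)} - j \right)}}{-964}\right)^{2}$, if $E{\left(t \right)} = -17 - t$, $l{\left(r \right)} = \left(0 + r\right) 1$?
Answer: $\frac{1}{522729} \approx 1.913 \cdot 10^{-6}$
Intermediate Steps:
$l{\left(r \right)} = r$ ($l{\left(r \right)} = r 1 = r$)
$\left(- \frac{E{\left(l{\left(- \frac{1}{-3} \right)} - j \right)}}{-964}\right)^{2} = \left(- \frac{-17 - \left(- \frac{1}{-3} - 16\right)}{-964}\right)^{2} = \left(- \frac{\left(-17 - \left(\left(-1\right) \left(- \frac{1}{3}\right) - 16\right)\right) \left(-1\right)}{964}\right)^{2} = \left(- \frac{\left(-17 - \left(\frac{1}{3} - 16\right)\right) \left(-1\right)}{964}\right)^{2} = \left(- \frac{\left(-17 - - \frac{47}{3}\right) \left(-1\right)}{964}\right)^{2} = \left(- \frac{\left(-17 + \frac{47}{3}\right) \left(-1\right)}{964}\right)^{2} = \left(- \frac{\left(-4\right) \left(-1\right)}{3 \cdot 964}\right)^{2} = \left(\left(-1\right) \frac{1}{723}\right)^{2} = \left(- \frac{1}{723}\right)^{2} = \frac{1}{522729}$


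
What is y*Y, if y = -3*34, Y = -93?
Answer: 9486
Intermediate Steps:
y = -102
y*Y = -102*(-93) = 9486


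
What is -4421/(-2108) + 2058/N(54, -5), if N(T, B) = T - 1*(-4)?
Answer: 2297341/61132 ≈ 37.580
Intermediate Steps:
N(T, B) = 4 + T (N(T, B) = T + 4 = 4 + T)
-4421/(-2108) + 2058/N(54, -5) = -4421/(-2108) + 2058/(4 + 54) = -4421*(-1/2108) + 2058/58 = 4421/2108 + 2058*(1/58) = 4421/2108 + 1029/29 = 2297341/61132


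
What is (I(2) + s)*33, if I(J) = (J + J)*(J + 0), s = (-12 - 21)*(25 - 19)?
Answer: -6270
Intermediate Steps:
s = -198 (s = -33*6 = -198)
I(J) = 2*J² (I(J) = (2*J)*J = 2*J²)
(I(2) + s)*33 = (2*2² - 198)*33 = (2*4 - 198)*33 = (8 - 198)*33 = -190*33 = -6270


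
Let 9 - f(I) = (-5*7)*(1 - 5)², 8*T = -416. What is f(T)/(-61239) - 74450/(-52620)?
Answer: 150976759/107413206 ≈ 1.4056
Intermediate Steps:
T = -52 (T = (⅛)*(-416) = -52)
f(I) = 569 (f(I) = 9 - (-5*7)*(1 - 5)² = 9 - (-35)*(-4)² = 9 - (-35)*16 = 9 - 1*(-560) = 9 + 560 = 569)
f(T)/(-61239) - 74450/(-52620) = 569/(-61239) - 74450/(-52620) = 569*(-1/61239) - 74450*(-1/52620) = -569/61239 + 7445/5262 = 150976759/107413206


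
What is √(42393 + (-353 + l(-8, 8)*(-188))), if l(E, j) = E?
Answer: 2*√10886 ≈ 208.67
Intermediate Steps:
√(42393 + (-353 + l(-8, 8)*(-188))) = √(42393 + (-353 - 8*(-188))) = √(42393 + (-353 + 1504)) = √(42393 + 1151) = √43544 = 2*√10886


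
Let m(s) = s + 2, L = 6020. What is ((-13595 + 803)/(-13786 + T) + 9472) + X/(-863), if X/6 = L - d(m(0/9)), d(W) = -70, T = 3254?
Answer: 21429576742/2272279 ≈ 9430.9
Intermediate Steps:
m(s) = 2 + s
X = 36540 (X = 6*(6020 - 1*(-70)) = 6*(6020 + 70) = 6*6090 = 36540)
((-13595 + 803)/(-13786 + T) + 9472) + X/(-863) = ((-13595 + 803)/(-13786 + 3254) + 9472) + 36540/(-863) = (-12792/(-10532) + 9472) + 36540*(-1/863) = (-12792*(-1/10532) + 9472) - 36540/863 = (3198/2633 + 9472) - 36540/863 = 24942974/2633 - 36540/863 = 21429576742/2272279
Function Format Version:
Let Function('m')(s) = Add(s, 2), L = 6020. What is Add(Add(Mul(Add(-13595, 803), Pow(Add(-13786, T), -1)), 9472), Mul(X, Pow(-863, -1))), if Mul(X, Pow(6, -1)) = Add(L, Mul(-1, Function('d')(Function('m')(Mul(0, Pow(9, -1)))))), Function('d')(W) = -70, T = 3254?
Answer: Rational(21429576742, 2272279) ≈ 9430.9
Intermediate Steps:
Function('m')(s) = Add(2, s)
X = 36540 (X = Mul(6, Add(6020, Mul(-1, -70))) = Mul(6, Add(6020, 70)) = Mul(6, 6090) = 36540)
Add(Add(Mul(Add(-13595, 803), Pow(Add(-13786, T), -1)), 9472), Mul(X, Pow(-863, -1))) = Add(Add(Mul(Add(-13595, 803), Pow(Add(-13786, 3254), -1)), 9472), Mul(36540, Pow(-863, -1))) = Add(Add(Mul(-12792, Pow(-10532, -1)), 9472), Mul(36540, Rational(-1, 863))) = Add(Add(Mul(-12792, Rational(-1, 10532)), 9472), Rational(-36540, 863)) = Add(Add(Rational(3198, 2633), 9472), Rational(-36540, 863)) = Add(Rational(24942974, 2633), Rational(-36540, 863)) = Rational(21429576742, 2272279)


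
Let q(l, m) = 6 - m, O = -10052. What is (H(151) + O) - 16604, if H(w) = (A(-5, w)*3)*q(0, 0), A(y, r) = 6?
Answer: -26548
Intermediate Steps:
H(w) = 108 (H(w) = (6*3)*(6 - 1*0) = 18*(6 + 0) = 18*6 = 108)
(H(151) + O) - 16604 = (108 - 10052) - 16604 = -9944 - 16604 = -26548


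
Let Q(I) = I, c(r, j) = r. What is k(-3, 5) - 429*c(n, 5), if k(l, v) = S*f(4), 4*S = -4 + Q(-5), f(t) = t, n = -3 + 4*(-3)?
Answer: 6426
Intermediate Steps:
n = -15 (n = -3 - 12 = -15)
S = -9/4 (S = (-4 - 5)/4 = (1/4)*(-9) = -9/4 ≈ -2.2500)
k(l, v) = -9 (k(l, v) = -9/4*4 = -9)
k(-3, 5) - 429*c(n, 5) = -9 - 429*(-15) = -9 + 6435 = 6426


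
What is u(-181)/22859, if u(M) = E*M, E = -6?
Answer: 1086/22859 ≈ 0.047509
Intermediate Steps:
u(M) = -6*M
u(-181)/22859 = -6*(-181)/22859 = 1086*(1/22859) = 1086/22859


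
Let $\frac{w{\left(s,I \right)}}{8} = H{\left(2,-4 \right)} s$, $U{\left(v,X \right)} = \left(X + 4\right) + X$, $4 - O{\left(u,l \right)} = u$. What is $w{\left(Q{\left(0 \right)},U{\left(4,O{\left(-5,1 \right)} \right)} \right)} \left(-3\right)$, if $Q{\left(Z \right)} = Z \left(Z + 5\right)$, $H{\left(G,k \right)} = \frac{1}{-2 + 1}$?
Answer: $0$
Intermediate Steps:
$O{\left(u,l \right)} = 4 - u$
$H{\left(G,k \right)} = -1$ ($H{\left(G,k \right)} = \frac{1}{-1} = -1$)
$U{\left(v,X \right)} = 4 + 2 X$ ($U{\left(v,X \right)} = \left(4 + X\right) + X = 4 + 2 X$)
$Q{\left(Z \right)} = Z \left(5 + Z\right)$
$w{\left(s,I \right)} = - 8 s$ ($w{\left(s,I \right)} = 8 \left(- s\right) = - 8 s$)
$w{\left(Q{\left(0 \right)},U{\left(4,O{\left(-5,1 \right)} \right)} \right)} \left(-3\right) = - 8 \cdot 0 \left(5 + 0\right) \left(-3\right) = - 8 \cdot 0 \cdot 5 \left(-3\right) = \left(-8\right) 0 \left(-3\right) = 0 \left(-3\right) = 0$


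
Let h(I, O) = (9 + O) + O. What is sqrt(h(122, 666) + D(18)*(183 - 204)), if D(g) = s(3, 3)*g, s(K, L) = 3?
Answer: 3*sqrt(23) ≈ 14.387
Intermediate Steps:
D(g) = 3*g
h(I, O) = 9 + 2*O
sqrt(h(122, 666) + D(18)*(183 - 204)) = sqrt((9 + 2*666) + (3*18)*(183 - 204)) = sqrt((9 + 1332) + 54*(-21)) = sqrt(1341 - 1134) = sqrt(207) = 3*sqrt(23)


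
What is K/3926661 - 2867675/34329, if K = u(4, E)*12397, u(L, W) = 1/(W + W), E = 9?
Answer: -67562183640179/808790072814 ≈ -83.535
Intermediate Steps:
u(L, W) = 1/(2*W)
K = 12397/18 (K = ((½)/9)*12397 = ((½)*(⅑))*12397 = (1/18)*12397 = 12397/18 ≈ 688.72)
K/3926661 - 2867675/34329 = (12397/18)/3926661 - 2867675/34329 = (12397/18)*(1/3926661) - 2867675*1/34329 = 12397/70679898 - 2867675/34329 = -67562183640179/808790072814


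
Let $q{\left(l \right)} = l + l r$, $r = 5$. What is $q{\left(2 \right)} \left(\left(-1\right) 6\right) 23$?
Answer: $-1656$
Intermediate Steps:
$q{\left(l \right)} = 6 l$ ($q{\left(l \right)} = l + l 5 = l + 5 l = 6 l$)
$q{\left(2 \right)} \left(\left(-1\right) 6\right) 23 = 6 \cdot 2 \left(\left(-1\right) 6\right) 23 = 12 \left(-6\right) 23 = \left(-72\right) 23 = -1656$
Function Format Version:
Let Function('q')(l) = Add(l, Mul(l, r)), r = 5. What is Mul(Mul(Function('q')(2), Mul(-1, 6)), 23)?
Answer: -1656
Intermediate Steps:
Function('q')(l) = Mul(6, l) (Function('q')(l) = Add(l, Mul(l, 5)) = Add(l, Mul(5, l)) = Mul(6, l))
Mul(Mul(Function('q')(2), Mul(-1, 6)), 23) = Mul(Mul(Mul(6, 2), Mul(-1, 6)), 23) = Mul(Mul(12, -6), 23) = Mul(-72, 23) = -1656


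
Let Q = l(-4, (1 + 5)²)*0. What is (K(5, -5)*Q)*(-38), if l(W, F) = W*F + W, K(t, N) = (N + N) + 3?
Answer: 0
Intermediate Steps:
K(t, N) = 3 + 2*N (K(t, N) = 2*N + 3 = 3 + 2*N)
l(W, F) = W + F*W (l(W, F) = F*W + W = W + F*W)
Q = 0 (Q = -4*(1 + (1 + 5)²)*0 = -4*(1 + 6²)*0 = -4*(1 + 36)*0 = -4*37*0 = -148*0 = 0)
(K(5, -5)*Q)*(-38) = ((3 + 2*(-5))*0)*(-38) = ((3 - 10)*0)*(-38) = -7*0*(-38) = 0*(-38) = 0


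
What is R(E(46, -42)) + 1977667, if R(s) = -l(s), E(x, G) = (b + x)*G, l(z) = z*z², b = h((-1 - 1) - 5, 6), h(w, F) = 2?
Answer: 8195517763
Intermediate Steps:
b = 2
l(z) = z³
E(x, G) = G*(2 + x) (E(x, G) = (2 + x)*G = G*(2 + x))
R(s) = -s³
R(E(46, -42)) + 1977667 = -(-42*(2 + 46))³ + 1977667 = -(-42*48)³ + 1977667 = -1*(-2016)³ + 1977667 = -1*(-8193540096) + 1977667 = 8193540096 + 1977667 = 8195517763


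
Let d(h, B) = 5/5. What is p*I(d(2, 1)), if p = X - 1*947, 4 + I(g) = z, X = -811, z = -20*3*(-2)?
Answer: -203928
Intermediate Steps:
z = 120 (z = -5*12*(-2) = -60*(-2) = 120)
d(h, B) = 1 (d(h, B) = 5*(⅕) = 1)
I(g) = 116 (I(g) = -4 + 120 = 116)
p = -1758 (p = -811 - 1*947 = -811 - 947 = -1758)
p*I(d(2, 1)) = -1758*116 = -203928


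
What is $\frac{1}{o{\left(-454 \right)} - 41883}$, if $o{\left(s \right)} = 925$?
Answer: $- \frac{1}{40958} \approx -2.4415 \cdot 10^{-5}$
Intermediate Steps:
$\frac{1}{o{\left(-454 \right)} - 41883} = \frac{1}{925 - 41883} = \frac{1}{-40958} = - \frac{1}{40958}$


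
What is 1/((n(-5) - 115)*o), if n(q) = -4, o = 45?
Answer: -1/5355 ≈ -0.00018674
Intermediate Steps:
1/((n(-5) - 115)*o) = 1/((-4 - 115)*45) = 1/(-119*45) = 1/(-5355) = -1/5355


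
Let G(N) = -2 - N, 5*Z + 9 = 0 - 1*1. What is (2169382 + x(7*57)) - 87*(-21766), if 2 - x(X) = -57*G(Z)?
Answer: 4063026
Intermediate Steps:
Z = -2 (Z = -9/5 + (0 - 1*1)/5 = -9/5 + (0 - 1)/5 = -9/5 + (1/5)*(-1) = -9/5 - 1/5 = -2)
x(X) = 2 (x(X) = 2 - (-57)*(-2 - 1*(-2)) = 2 - (-57)*(-2 + 2) = 2 - (-57)*0 = 2 - 1*0 = 2 + 0 = 2)
(2169382 + x(7*57)) - 87*(-21766) = (2169382 + 2) - 87*(-21766) = 2169384 + 1893642 = 4063026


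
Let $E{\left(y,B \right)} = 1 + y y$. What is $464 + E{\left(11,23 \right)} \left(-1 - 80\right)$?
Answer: $-9418$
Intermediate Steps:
$E{\left(y,B \right)} = 1 + y^{2}$
$464 + E{\left(11,23 \right)} \left(-1 - 80\right) = 464 + \left(1 + 11^{2}\right) \left(-1 - 80\right) = 464 + \left(1 + 121\right) \left(-1 - 80\right) = 464 + 122 \left(-81\right) = 464 - 9882 = -9418$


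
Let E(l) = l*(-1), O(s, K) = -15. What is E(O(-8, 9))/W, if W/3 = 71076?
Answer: 5/71076 ≈ 7.0347e-5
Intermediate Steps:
E(l) = -l
W = 213228 (W = 3*71076 = 213228)
E(O(-8, 9))/W = -1*(-15)/213228 = 15*(1/213228) = 5/71076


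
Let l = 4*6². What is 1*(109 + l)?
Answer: 253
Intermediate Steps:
l = 144 (l = 4*36 = 144)
1*(109 + l) = 1*(109 + 144) = 1*253 = 253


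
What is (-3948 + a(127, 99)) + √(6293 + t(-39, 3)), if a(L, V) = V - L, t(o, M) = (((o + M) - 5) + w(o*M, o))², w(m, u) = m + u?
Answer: -3976 + √45102 ≈ -3763.6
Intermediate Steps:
t(o, M) = (-5 + M + 2*o + M*o)² (t(o, M) = (((o + M) - 5) + (o*M + o))² = (((M + o) - 5) + (M*o + o))² = ((-5 + M + o) + (o + M*o))² = (-5 + M + 2*o + M*o)²)
(-3948 + a(127, 99)) + √(6293 + t(-39, 3)) = (-3948 + (99 - 1*127)) + √(6293 + (-5 + 3 + 2*(-39) + 3*(-39))²) = (-3948 + (99 - 127)) + √(6293 + (-5 + 3 - 78 - 117)²) = (-3948 - 28) + √(6293 + (-197)²) = -3976 + √(6293 + 38809) = -3976 + √45102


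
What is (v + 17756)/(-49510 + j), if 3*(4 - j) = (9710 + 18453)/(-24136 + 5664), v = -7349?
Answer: -576714312/2743396333 ≈ -0.21022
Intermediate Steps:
j = 249827/55416 (j = 4 - (9710 + 18453)/(3*(-24136 + 5664)) = 4 - 28163/(3*(-18472)) = 4 - 28163*(-1)/(3*18472) = 4 - ⅓*(-28163/18472) = 4 + 28163/55416 = 249827/55416 ≈ 4.5082)
(v + 17756)/(-49510 + j) = (-7349 + 17756)/(-49510 + 249827/55416) = 10407/(-2743396333/55416) = 10407*(-55416/2743396333) = -576714312/2743396333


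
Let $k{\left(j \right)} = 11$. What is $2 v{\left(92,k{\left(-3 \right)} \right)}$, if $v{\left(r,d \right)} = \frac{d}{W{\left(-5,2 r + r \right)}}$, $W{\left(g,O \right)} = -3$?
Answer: $- \frac{22}{3} \approx -7.3333$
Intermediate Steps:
$v{\left(r,d \right)} = - \frac{d}{3}$ ($v{\left(r,d \right)} = \frac{d}{-3} = d \left(- \frac{1}{3}\right) = - \frac{d}{3}$)
$2 v{\left(92,k{\left(-3 \right)} \right)} = 2 \left(\left(- \frac{1}{3}\right) 11\right) = 2 \left(- \frac{11}{3}\right) = - \frac{22}{3}$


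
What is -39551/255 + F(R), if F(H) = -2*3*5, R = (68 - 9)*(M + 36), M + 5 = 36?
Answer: -47201/255 ≈ -185.10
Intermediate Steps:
M = 31 (M = -5 + 36 = 31)
R = 3953 (R = (68 - 9)*(31 + 36) = 59*67 = 3953)
F(H) = -30 (F(H) = -6*5 = -30)
-39551/255 + F(R) = -39551/255 - 30 = -47201/255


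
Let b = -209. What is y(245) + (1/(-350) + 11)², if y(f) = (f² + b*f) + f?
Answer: 1125277301/122500 ≈ 9185.9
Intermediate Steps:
y(f) = f² - 208*f (y(f) = (f² - 209*f) + f = f² - 208*f)
y(245) + (1/(-350) + 11)² = 245*(-208 + 245) + (1/(-350) + 11)² = 245*37 + (-1/350 + 11)² = 9065 + (3849/350)² = 9065 + 14814801/122500 = 1125277301/122500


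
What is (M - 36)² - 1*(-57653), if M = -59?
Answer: 66678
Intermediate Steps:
(M - 36)² - 1*(-57653) = (-59 - 36)² - 1*(-57653) = (-95)² + 57653 = 9025 + 57653 = 66678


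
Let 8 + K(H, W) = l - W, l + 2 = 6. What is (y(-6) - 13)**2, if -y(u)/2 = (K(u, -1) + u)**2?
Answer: 30625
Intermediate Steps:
l = 4 (l = -2 + 6 = 4)
K(H, W) = -4 - W (K(H, W) = -8 + (4 - W) = -4 - W)
y(u) = -2*(-3 + u)**2 (y(u) = -2*((-4 - 1*(-1)) + u)**2 = -2*((-4 + 1) + u)**2 = -2*(-3 + u)**2)
(y(-6) - 13)**2 = (-2*(-3 - 6)**2 - 13)**2 = (-2*(-9)**2 - 13)**2 = (-2*81 - 13)**2 = (-162 - 13)**2 = (-175)**2 = 30625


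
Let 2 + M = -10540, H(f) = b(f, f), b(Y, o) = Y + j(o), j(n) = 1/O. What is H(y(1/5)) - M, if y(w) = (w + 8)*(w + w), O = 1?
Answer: 263657/25 ≈ 10546.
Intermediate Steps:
j(n) = 1 (j(n) = 1/1 = 1)
y(w) = 2*w*(8 + w) (y(w) = (8 + w)*(2*w) = 2*w*(8 + w))
b(Y, o) = 1 + Y (b(Y, o) = Y + 1 = 1 + Y)
H(f) = 1 + f
M = -10542 (M = -2 - 10540 = -10542)
H(y(1/5)) - M = (1 + 2*(8 + 1/5)/5) - 1*(-10542) = (1 + 2*(1/5)*(8 + 1/5)) + 10542 = (1 + 2*(1/5)*(41/5)) + 10542 = (1 + 82/25) + 10542 = 107/25 + 10542 = 263657/25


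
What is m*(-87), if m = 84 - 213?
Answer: 11223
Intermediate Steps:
m = -129
m*(-87) = -129*(-87) = 11223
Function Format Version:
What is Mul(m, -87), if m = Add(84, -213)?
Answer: 11223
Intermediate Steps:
m = -129
Mul(m, -87) = Mul(-129, -87) = 11223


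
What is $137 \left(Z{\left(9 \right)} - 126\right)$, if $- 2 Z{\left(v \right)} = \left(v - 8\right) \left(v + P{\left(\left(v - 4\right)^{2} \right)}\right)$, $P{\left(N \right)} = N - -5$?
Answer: $- \frac{39867}{2} \approx -19934.0$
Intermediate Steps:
$P{\left(N \right)} = 5 + N$ ($P{\left(N \right)} = N + 5 = 5 + N$)
$Z{\left(v \right)} = - \frac{\left(-8 + v\right) \left(5 + v + \left(-4 + v\right)^{2}\right)}{2}$ ($Z{\left(v \right)} = - \frac{\left(v - 8\right) \left(v + \left(5 + \left(v - 4\right)^{2}\right)\right)}{2} = - \frac{\left(-8 + v\right) \left(v + \left(5 + \left(-4 + v\right)^{2}\right)\right)}{2} = - \frac{\left(-8 + v\right) \left(5 + v + \left(-4 + v\right)^{2}\right)}{2}$)
$137 \left(Z{\left(9 \right)} - 126\right) = 137 \left(\left(84 - \frac{693}{2} - \frac{9^{3}}{2} + \frac{15 \cdot 9^{2}}{2}\right) - 126\right) = 137 \left(\left(84 - \frac{693}{2} - \frac{729}{2} + \frac{15}{2} \cdot 81\right) - 126\right) = 137 \left(\left(84 - \frac{693}{2} - \frac{729}{2} + \frac{1215}{2}\right) - 126\right) = 137 \left(- \frac{39}{2} - 126\right) = 137 \left(- \frac{291}{2}\right) = - \frac{39867}{2}$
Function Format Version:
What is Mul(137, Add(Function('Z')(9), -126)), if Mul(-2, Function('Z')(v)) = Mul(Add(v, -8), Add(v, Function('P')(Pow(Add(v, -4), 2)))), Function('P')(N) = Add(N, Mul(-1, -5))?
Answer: Rational(-39867, 2) ≈ -19934.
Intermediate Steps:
Function('P')(N) = Add(5, N) (Function('P')(N) = Add(N, 5) = Add(5, N))
Function('Z')(v) = Mul(Rational(-1, 2), Add(-8, v), Add(5, v, Pow(Add(-4, v), 2))) (Function('Z')(v) = Mul(Rational(-1, 2), Mul(Add(v, -8), Add(v, Add(5, Pow(Add(v, -4), 2))))) = Mul(Rational(-1, 2), Mul(Add(-8, v), Add(v, Add(5, Pow(Add(-4, v), 2))))) = Mul(Rational(-1, 2), Mul(Add(-8, v), Add(5, v, Pow(Add(-4, v), 2)))) = Mul(Rational(-1, 2), Add(-8, v), Add(5, v, Pow(Add(-4, v), 2))))
Mul(137, Add(Function('Z')(9), -126)) = Mul(137, Add(Add(84, Mul(Rational(-77, 2), 9), Mul(Rational(-1, 2), Pow(9, 3)), Mul(Rational(15, 2), Pow(9, 2))), -126)) = Mul(137, Add(Add(84, Rational(-693, 2), Mul(Rational(-1, 2), 729), Mul(Rational(15, 2), 81)), -126)) = Mul(137, Add(Add(84, Rational(-693, 2), Rational(-729, 2), Rational(1215, 2)), -126)) = Mul(137, Add(Rational(-39, 2), -126)) = Mul(137, Rational(-291, 2)) = Rational(-39867, 2)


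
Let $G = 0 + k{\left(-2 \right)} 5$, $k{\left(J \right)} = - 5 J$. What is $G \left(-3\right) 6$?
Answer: $-900$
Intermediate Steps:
$G = 50$ ($G = 0 + \left(-5\right) \left(-2\right) 5 = 0 + 10 \cdot 5 = 0 + 50 = 50$)
$G \left(-3\right) 6 = 50 \left(-3\right) 6 = \left(-150\right) 6 = -900$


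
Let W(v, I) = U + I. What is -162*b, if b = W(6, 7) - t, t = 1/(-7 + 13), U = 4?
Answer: -1755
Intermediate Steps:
W(v, I) = 4 + I
t = 1/6 ≈ 0.16667
b = 65/6 (b = (4 + 7) - 1*1/6 = 11 - 1/6 = 65/6 ≈ 10.833)
-162*b = -162*65/6 = -1755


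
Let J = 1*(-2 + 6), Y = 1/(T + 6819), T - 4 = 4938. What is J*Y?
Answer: 4/11761 ≈ 0.00034011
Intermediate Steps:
T = 4942 (T = 4 + 4938 = 4942)
Y = 1/11761 (Y = 1/(4942 + 6819) = 1/11761 ≈ 8.5027e-5)
J = 4 (J = 1*4 = 4)
J*Y = 4*(1/11761) = 4/11761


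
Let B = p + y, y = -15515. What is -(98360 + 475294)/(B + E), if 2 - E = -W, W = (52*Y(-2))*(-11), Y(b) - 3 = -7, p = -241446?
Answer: 573654/254671 ≈ 2.2525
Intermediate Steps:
Y(b) = -4 (Y(b) = 3 - 7 = -4)
W = 2288 (W = (52*(-4))*(-11) = -208*(-11) = 2288)
E = 2290 (E = 2 - (-1)*2288 = 2 - 1*(-2288) = 2 + 2288 = 2290)
B = -256961 (B = -241446 - 15515 = -256961)
-(98360 + 475294)/(B + E) = -(98360 + 475294)/(-256961 + 2290) = -573654/(-254671) = -573654*(-1)/254671 = -1*(-573654/254671) = 573654/254671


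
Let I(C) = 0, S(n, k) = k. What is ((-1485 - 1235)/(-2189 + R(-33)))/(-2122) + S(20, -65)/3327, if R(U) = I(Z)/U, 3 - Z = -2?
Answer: -155489105/7727053983 ≈ -0.020123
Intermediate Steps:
Z = 5 (Z = 3 - 1*(-2) = 3 + 2 = 5)
R(U) = 0 (R(U) = 0/U = 0)
((-1485 - 1235)/(-2189 + R(-33)))/(-2122) + S(20, -65)/3327 = ((-1485 - 1235)/(-2189 + 0))/(-2122) - 65/3327 = -2720/(-2189)*(-1/2122) - 65*1/3327 = -2720*(-1/2189)*(-1/2122) - 65/3327 = (2720/2189)*(-1/2122) - 65/3327 = -1360/2322529 - 65/3327 = -155489105/7727053983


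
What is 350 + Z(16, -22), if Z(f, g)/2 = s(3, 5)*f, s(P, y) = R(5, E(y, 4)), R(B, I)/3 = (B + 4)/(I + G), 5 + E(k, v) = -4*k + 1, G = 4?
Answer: 1534/5 ≈ 306.80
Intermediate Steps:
E(k, v) = -4 - 4*k (E(k, v) = -5 + (-4*k + 1) = -5 + (1 - 4*k) = -4 - 4*k)
R(B, I) = 3*(4 + B)/(4 + I) (R(B, I) = 3*((B + 4)/(I + 4)) = 3*((4 + B)/(4 + I)) = 3*(4 + B)/(4 + I))
s(P, y) = -27/(4*y) (s(P, y) = 3*(4 + 5)/(4 + (-4 - 4*y)) = 3*9/(-4*y) = 3*(-1/(4*y))*9 = -27/(4*y))
Z(f, g) = -27*f/10 (Z(f, g) = 2*((-27/4/5)*f) = 2*((-27/4*⅕)*f) = 2*(-27*f/20) = -27*f/10)
350 + Z(16, -22) = 350 - 27/10*16 = 350 - 216/5 = 1534/5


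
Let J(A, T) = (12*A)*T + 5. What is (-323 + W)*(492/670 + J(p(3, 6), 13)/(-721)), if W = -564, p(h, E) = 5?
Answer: 75935183/241535 ≈ 314.39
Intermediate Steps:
J(A, T) = 5 + 12*A*T (J(A, T) = 12*A*T + 5 = 5 + 12*A*T)
(-323 + W)*(492/670 + J(p(3, 6), 13)/(-721)) = (-323 - 564)*(492/670 + (5 + 12*5*13)/(-721)) = -887*(492*(1/670) + (5 + 780)*(-1/721)) = -887*(246/335 + 785*(-1/721)) = -887*(246/335 - 785/721) = -887*(-85609/241535) = 75935183/241535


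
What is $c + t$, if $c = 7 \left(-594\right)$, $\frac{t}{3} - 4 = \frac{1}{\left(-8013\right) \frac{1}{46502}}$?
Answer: $- \frac{11120468}{2671} \approx -4163.4$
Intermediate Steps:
$t = - \frac{14450}{2671}$ ($t = 12 + \frac{3}{\left(-8013\right) \frac{1}{46502}} = 12 + \frac{3}{- \frac{8013}{46502}} = 12 + 3 \left(- \frac{46502}{8013}\right) = 12 - \frac{46502}{2671} = - \frac{14450}{2671} \approx -5.41$)
$c = -4158$
$c + t = -4158 - \frac{14450}{2671} = - \frac{11120468}{2671}$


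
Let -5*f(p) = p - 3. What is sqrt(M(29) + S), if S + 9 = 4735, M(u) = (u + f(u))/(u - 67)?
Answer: sqrt(170585990)/190 ≈ 68.741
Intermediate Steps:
f(p) = 3/5 - p/5 (f(p) = -(p - 3)/5 = -(-3 + p)/5 = 3/5 - p/5)
M(u) = (3/5 + 4*u/5)/(-67 + u) (M(u) = (u + (3/5 - u/5))/(u - 67) = (3/5 + 4*u/5)/(-67 + u))
S = 4726 (S = -9 + 4735 = 4726)
sqrt(M(29) + S) = sqrt((3 + 4*29)/(5*(-67 + 29)) + 4726) = sqrt((1/5)*(3 + 116)/(-38) + 4726) = sqrt((1/5)*(-1/38)*119 + 4726) = sqrt(-119/190 + 4726) = sqrt(897821/190) = sqrt(170585990)/190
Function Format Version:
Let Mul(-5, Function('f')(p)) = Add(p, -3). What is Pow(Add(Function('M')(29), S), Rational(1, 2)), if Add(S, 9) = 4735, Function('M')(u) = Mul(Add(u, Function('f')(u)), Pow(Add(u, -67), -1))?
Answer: Mul(Rational(1, 190), Pow(170585990, Rational(1, 2))) ≈ 68.741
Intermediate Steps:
Function('f')(p) = Add(Rational(3, 5), Mul(Rational(-1, 5), p)) (Function('f')(p) = Mul(Rational(-1, 5), Add(p, -3)) = Mul(Rational(-1, 5), Add(-3, p)) = Add(Rational(3, 5), Mul(Rational(-1, 5), p)))
Function('M')(u) = Mul(Pow(Add(-67, u), -1), Add(Rational(3, 5), Mul(Rational(4, 5), u))) (Function('M')(u) = Mul(Add(u, Add(Rational(3, 5), Mul(Rational(-1, 5), u))), Pow(Add(u, -67), -1)) = Mul(Add(Rational(3, 5), Mul(Rational(4, 5), u)), Pow(Add(-67, u), -1)) = Mul(Pow(Add(-67, u), -1), Add(Rational(3, 5), Mul(Rational(4, 5), u))))
S = 4726 (S = Add(-9, 4735) = 4726)
Pow(Add(Function('M')(29), S), Rational(1, 2)) = Pow(Add(Mul(Rational(1, 5), Pow(Add(-67, 29), -1), Add(3, Mul(4, 29))), 4726), Rational(1, 2)) = Pow(Add(Mul(Rational(1, 5), Pow(-38, -1), Add(3, 116)), 4726), Rational(1, 2)) = Pow(Add(Mul(Rational(1, 5), Rational(-1, 38), 119), 4726), Rational(1, 2)) = Pow(Add(Rational(-119, 190), 4726), Rational(1, 2)) = Pow(Rational(897821, 190), Rational(1, 2)) = Mul(Rational(1, 190), Pow(170585990, Rational(1, 2)))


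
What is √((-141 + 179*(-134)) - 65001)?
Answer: 2*I*√22282 ≈ 298.54*I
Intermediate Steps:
√((-141 + 179*(-134)) - 65001) = √((-141 - 23986) - 65001) = √(-24127 - 65001) = √(-89128) = 2*I*√22282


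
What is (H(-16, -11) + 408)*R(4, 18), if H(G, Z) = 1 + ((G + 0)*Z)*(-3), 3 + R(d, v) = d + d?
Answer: -595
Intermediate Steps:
R(d, v) = -3 + 2*d (R(d, v) = -3 + (d + d) = -3 + 2*d)
H(G, Z) = 1 - 3*G*Z (H(G, Z) = 1 + (G*Z)*(-3) = 1 - 3*G*Z)
(H(-16, -11) + 408)*R(4, 18) = ((1 - 3*(-16)*(-11)) + 408)*(-3 + 2*4) = ((1 - 528) + 408)*(-3 + 8) = (-527 + 408)*5 = -119*5 = -595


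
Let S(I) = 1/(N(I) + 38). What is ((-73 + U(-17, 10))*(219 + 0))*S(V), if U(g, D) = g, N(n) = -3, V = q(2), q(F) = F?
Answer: -3942/7 ≈ -563.14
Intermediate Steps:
V = 2
S(I) = 1/35 (S(I) = 1/(-3 + 38) = 1/35)
((-73 + U(-17, 10))*(219 + 0))*S(V) = ((-73 - 17)*(219 + 0))*(1/35) = -90*219*(1/35) = -19710*1/35 = -3942/7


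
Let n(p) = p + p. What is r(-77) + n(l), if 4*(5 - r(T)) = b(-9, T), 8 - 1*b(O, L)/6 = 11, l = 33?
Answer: 151/2 ≈ 75.500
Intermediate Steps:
n(p) = 2*p
b(O, L) = -18 (b(O, L) = 48 - 6*11 = 48 - 66 = -18)
r(T) = 19/2 (r(T) = 5 - ¼*(-18) = 5 + 9/2 = 19/2)
r(-77) + n(l) = 19/2 + 2*33 = 19/2 + 66 = 151/2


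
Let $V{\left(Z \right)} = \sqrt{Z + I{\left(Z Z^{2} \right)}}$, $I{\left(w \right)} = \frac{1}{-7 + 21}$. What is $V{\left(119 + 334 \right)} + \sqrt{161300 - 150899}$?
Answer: $\sqrt{10401} + \frac{\sqrt{88802}}{14} \approx 123.27$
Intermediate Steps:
$I{\left(w \right)} = \frac{1}{14}$
$V{\left(Z \right)} = \sqrt{\frac{1}{14} + Z}$ ($V{\left(Z \right)} = \sqrt{Z + \frac{1}{14}} = \sqrt{\frac{1}{14} + Z}$)
$V{\left(119 + 334 \right)} + \sqrt{161300 - 150899} = \frac{\sqrt{14 + 196 \left(119 + 334\right)}}{14} + \sqrt{161300 - 150899} = \frac{\sqrt{14 + 196 \cdot 453}}{14} + \sqrt{10401} = \frac{\sqrt{14 + 88788}}{14} + \sqrt{10401} = \frac{\sqrt{88802}}{14} + \sqrt{10401} = \sqrt{10401} + \frac{\sqrt{88802}}{14}$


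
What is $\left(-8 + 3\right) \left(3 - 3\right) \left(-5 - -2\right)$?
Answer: $0$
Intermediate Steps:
$\left(-8 + 3\right) \left(3 - 3\right) \left(-5 - -2\right) = - 5 \cdot 0 \left(-5 + 2\right) = - 5 \cdot 0 \left(-3\right) = \left(-5\right) 0 = 0$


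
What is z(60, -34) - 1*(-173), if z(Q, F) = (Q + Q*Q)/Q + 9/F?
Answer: 7947/34 ≈ 233.74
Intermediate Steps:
z(Q, F) = 9/F + (Q + Q**2)/Q (z(Q, F) = (Q + Q**2)/Q + 9/F = 9/F + (Q + Q**2)/Q)
z(60, -34) - 1*(-173) = (1 + 60 + 9/(-34)) - 1*(-173) = (1 + 60 + 9*(-1/34)) + 173 = (1 + 60 - 9/34) + 173 = 2065/34 + 173 = 7947/34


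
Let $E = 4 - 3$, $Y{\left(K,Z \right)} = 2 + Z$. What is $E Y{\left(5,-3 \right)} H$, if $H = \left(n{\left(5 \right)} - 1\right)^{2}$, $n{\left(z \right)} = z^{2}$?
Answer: $-576$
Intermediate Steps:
$E = 1$
$H = 576$ ($H = \left(5^{2} - 1\right)^{2} = \left(25 - 1\right)^{2} = 24^{2} = 576$)
$E Y{\left(5,-3 \right)} H = 1 \left(2 - 3\right) 576 = 1 \left(-1\right) 576 = \left(-1\right) 576 = -576$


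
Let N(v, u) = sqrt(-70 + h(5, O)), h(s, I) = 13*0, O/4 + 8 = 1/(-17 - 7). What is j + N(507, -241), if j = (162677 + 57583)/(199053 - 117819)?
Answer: 36710/13539 + I*sqrt(70) ≈ 2.7114 + 8.3666*I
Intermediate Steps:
O = -193/6 (O = -32 + 4/(-17 - 7) = -32 + 4/(-24) = -32 + 4*(-1/24) = -32 - 1/6 = -193/6 ≈ -32.167)
h(s, I) = 0
j = 36710/13539 (j = 220260/81234 = 220260*(1/81234) = 36710/13539 ≈ 2.7114)
N(v, u) = I*sqrt(70) (N(v, u) = sqrt(-70 + 0) = sqrt(-70) = I*sqrt(70))
j + N(507, -241) = 36710/13539 + I*sqrt(70)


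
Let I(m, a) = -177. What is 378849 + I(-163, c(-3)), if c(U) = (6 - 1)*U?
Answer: 378672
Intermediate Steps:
c(U) = 5*U
378849 + I(-163, c(-3)) = 378849 - 177 = 378672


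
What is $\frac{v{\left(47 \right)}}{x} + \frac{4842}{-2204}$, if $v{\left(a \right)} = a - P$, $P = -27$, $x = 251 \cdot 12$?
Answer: $- \frac{901313}{414903} \approx -2.1723$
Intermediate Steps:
$x = 3012$
$v{\left(a \right)} = 27 + a$ ($v{\left(a \right)} = a - -27 = a + 27 = 27 + a$)
$\frac{v{\left(47 \right)}}{x} + \frac{4842}{-2204} = \frac{27 + 47}{3012} + \frac{4842}{-2204} = 74 \cdot \frac{1}{3012} + 4842 \left(- \frac{1}{2204}\right) = \frac{37}{1506} - \frac{2421}{1102} = - \frac{901313}{414903}$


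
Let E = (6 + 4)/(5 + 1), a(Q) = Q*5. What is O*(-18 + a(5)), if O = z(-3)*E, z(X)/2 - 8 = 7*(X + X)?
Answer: -2380/3 ≈ -793.33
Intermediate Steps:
a(Q) = 5*Q
z(X) = 16 + 28*X (z(X) = 16 + 2*(7*(X + X)) = 16 + 2*(7*(2*X)) = 16 + 2*(14*X) = 16 + 28*X)
E = 5/3 (E = 10/6 = 10*(⅙) = 5/3 ≈ 1.6667)
O = -340/3 (O = (16 + 28*(-3))*(5/3) = (16 - 84)*(5/3) = -68*5/3 = -340/3 ≈ -113.33)
O*(-18 + a(5)) = -340*(-18 + 5*5)/3 = -340*(-18 + 25)/3 = -340/3*7 = -2380/3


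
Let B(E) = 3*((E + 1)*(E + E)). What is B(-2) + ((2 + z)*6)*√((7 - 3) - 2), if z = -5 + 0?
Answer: 12 - 18*√2 ≈ -13.456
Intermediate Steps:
z = -5
B(E) = 6*E*(1 + E) (B(E) = 3*((1 + E)*(2*E)) = 3*(2*E*(1 + E)) = 6*E*(1 + E))
B(-2) + ((2 + z)*6)*√((7 - 3) - 2) = 6*(-2)*(1 - 2) + ((2 - 5)*6)*√((7 - 3) - 2) = 6*(-2)*(-1) + (-3*6)*√(4 - 2) = 12 - 18*√2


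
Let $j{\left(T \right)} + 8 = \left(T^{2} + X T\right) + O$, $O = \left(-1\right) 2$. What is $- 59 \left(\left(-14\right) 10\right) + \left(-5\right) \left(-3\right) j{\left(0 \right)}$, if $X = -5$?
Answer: $8110$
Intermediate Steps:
$O = -2$
$j{\left(T \right)} = -10 + T^{2} - 5 T$ ($j{\left(T \right)} = -8 - \left(2 - T^{2} + 5 T\right) = -10 + T^{2} - 5 T$)
$- 59 \left(\left(-14\right) 10\right) + \left(-5\right) \left(-3\right) j{\left(0 \right)} = - 59 \left(\left(-14\right) 10\right) + \left(-5\right) \left(-3\right) \left(-10 + 0^{2} - 0\right) = \left(-59\right) \left(-140\right) + 15 \left(-10 + 0 + 0\right) = 8260 + 15 \left(-10\right) = 8260 - 150 = 8110$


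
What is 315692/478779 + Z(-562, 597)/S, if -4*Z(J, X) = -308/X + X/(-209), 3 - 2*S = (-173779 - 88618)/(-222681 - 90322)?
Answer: 38787068236749127/26946610656332136 ≈ 1.4394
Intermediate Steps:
S = 338306/313003 (S = 3/2 - (-173779 - 88618)/(2*(-222681 - 90322)) = 3/2 - (-262397)/(2*(-313003)) = 3/2 - (-262397)*(-1)/(2*313003) = 3/2 - ½*262397/313003 = 3/2 - 262397/626006 = 338306/313003 ≈ 1.0808)
Z(J, X) = 77/X + X/836 (Z(J, X) = -(-308/X + X/(-209))/4 = -(-308/X + X*(-1/209))/4 = -(-308/X - X/209)/4 = 77/X + X/836)
315692/478779 + Z(-562, 597)/S = 315692/478779 + (77/597 + (1/836)*597)/(338306/313003) = 315692*(1/478779) + (77*(1/597) + 597/836)*(313003/338306) = 315692/478779 + (77/597 + 597/836)*(313003/338306) = 315692/478779 + (420781/499092)*(313003/338306) = 315692/478779 + 131705715343/168845818152 = 38787068236749127/26946610656332136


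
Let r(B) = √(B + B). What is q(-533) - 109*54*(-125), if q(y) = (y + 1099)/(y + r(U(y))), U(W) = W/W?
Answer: 209016708572/284087 - 566*√2/284087 ≈ 7.3575e+5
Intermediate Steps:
U(W) = 1
r(B) = √2*√B (r(B) = √(2*B) = √2*√B)
q(y) = (1099 + y)/(y + √2) (q(y) = (y + 1099)/(y + √2*√1) = (1099 + y)/(y + √2*1) = (1099 + y)/(y + √2))
q(-533) - 109*54*(-125) = (1099 - 533)/(-533 + √2) - 109*54*(-125) = 566/(-533 + √2) - 5886*(-125) = 566/(-533 + √2) + 735750 = 735750 + 566/(-533 + √2)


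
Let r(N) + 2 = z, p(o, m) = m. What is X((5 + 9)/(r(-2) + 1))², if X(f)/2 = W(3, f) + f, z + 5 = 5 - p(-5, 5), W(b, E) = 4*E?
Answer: 4900/9 ≈ 544.44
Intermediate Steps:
z = -5 (z = -5 + (5 - 1*5) = -5 + (5 - 5) = -5 + 0 = -5)
r(N) = -7 (r(N) = -2 - 5 = -7)
X(f) = 10*f (X(f) = 2*(4*f + f) = 2*(5*f) = 10*f)
X((5 + 9)/(r(-2) + 1))² = (10*((5 + 9)/(-7 + 1)))² = (10*(14/(-6)))² = (10*(14*(-⅙)))² = (10*(-7/3))² = (-70/3)² = 4900/9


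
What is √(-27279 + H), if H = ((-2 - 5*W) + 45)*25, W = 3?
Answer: I*√26579 ≈ 163.03*I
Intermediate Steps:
H = 700 (H = ((-2 - 5*3) + 45)*25 = ((-2 - 15) + 45)*25 = (-17 + 45)*25 = 28*25 = 700)
√(-27279 + H) = √(-27279 + 700) = √(-26579) = I*√26579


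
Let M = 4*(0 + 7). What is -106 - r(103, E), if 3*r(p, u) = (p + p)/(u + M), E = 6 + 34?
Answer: -10915/102 ≈ -107.01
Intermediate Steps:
M = 28 (M = 4*7 = 28)
E = 40
r(p, u) = 2*p/(3*(28 + u)) (r(p, u) = ((p + p)/(u + 28))/3 = ((2*p)/(28 + u))/3 = (2*p/(28 + u))/3 = 2*p/(3*(28 + u)))
-106 - r(103, E) = -106 - 2*103/(3*(28 + 40)) = -106 - 2*103/(3*68) = -106 - 1*103/102 = -106 - 103/102 = -10915/102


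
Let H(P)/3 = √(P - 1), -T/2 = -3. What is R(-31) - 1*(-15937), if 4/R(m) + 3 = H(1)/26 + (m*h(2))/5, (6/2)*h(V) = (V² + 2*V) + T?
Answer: 7633763/479 ≈ 15937.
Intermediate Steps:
T = 6 (T = -2*(-3) = 6)
H(P) = 3*√(-1 + P) (H(P) = 3*√(P - 1) = 3*√(-1 + P))
h(V) = 2 + V²/3 + 2*V/3 (h(V) = ((V² + 2*V) + 6)/3 = (6 + V² + 2*V)/3 = 2 + V²/3 + 2*V/3)
R(m) = 4/(-3 + 14*m/15) (R(m) = 4/(-3 + ((3*√(-1 + 1))/26 + (m*(2 + (⅓)*2² + (⅔)*2))/5)) = 4/(-3 + ((3*√0)*(1/26) + (m*(2 + (⅓)*4 + 4/3))*(⅕))) = 4/(-3 + ((3*0)*(1/26) + (m*(2 + 4/3 + 4/3))*(⅕))) = 4/(-3 + (0*(1/26) + (m*(14/3))*(⅕))) = 4/(-3 + (0 + (14*m/3)*(⅕))) = 4/(-3 + (0 + 14*m/15)) = 4/(-3 + 14*m/15))
R(-31) - 1*(-15937) = 60/(-45 + 14*(-31)) - 1*(-15937) = 60/(-45 - 434) + 15937 = 60/(-479) + 15937 = 60*(-1/479) + 15937 = -60/479 + 15937 = 7633763/479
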